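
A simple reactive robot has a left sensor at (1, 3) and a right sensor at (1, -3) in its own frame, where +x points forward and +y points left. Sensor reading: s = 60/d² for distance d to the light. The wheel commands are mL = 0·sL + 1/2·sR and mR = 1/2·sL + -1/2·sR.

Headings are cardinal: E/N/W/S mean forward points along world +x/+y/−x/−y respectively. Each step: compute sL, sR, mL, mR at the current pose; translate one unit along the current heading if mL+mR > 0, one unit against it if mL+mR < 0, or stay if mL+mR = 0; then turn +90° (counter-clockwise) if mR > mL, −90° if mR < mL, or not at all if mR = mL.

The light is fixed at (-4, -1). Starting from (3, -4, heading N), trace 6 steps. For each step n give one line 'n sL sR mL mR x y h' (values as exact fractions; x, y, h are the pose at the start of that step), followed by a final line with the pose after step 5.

0 3 15/26 15/52 63/52 3 -4 N
1 60/61 60/37 30/37 -720/2257 3 -3 W
2 6 30/41 15/41 108/41 2 -3 N
3 60/41 60/29 30/29 -360/1189 2 -2 W
4 15 15/16 15/32 225/32 1 -2 N
5 12/5 12/5 6/5 0 1 -1 W
final 0 -1 N

n=0: pose=(3,-4,N); sL=3, sR=15/26; mL=15/52, mR=63/52; mL+mR=3/2 → advance +1; mR−mL=12/13 → turn +1·90°
n=1: pose=(3,-3,W); sL=60/61, sR=60/37; mL=30/37, mR=-720/2257; mL+mR=30/61 → advance +1; mR−mL=-2550/2257 → turn -1·90°
n=2: pose=(2,-3,N); sL=6, sR=30/41; mL=15/41, mR=108/41; mL+mR=3 → advance +1; mR−mL=93/41 → turn +1·90°
n=3: pose=(2,-2,W); sL=60/41, sR=60/29; mL=30/29, mR=-360/1189; mL+mR=30/41 → advance +1; mR−mL=-1590/1189 → turn -1·90°
n=4: pose=(1,-2,N); sL=15, sR=15/16; mL=15/32, mR=225/32; mL+mR=15/2 → advance +1; mR−mL=105/16 → turn +1·90°
n=5: pose=(1,-1,W); sL=12/5, sR=12/5; mL=6/5, mR=0; mL+mR=6/5 → advance +1; mR−mL=-6/5 → turn -1·90°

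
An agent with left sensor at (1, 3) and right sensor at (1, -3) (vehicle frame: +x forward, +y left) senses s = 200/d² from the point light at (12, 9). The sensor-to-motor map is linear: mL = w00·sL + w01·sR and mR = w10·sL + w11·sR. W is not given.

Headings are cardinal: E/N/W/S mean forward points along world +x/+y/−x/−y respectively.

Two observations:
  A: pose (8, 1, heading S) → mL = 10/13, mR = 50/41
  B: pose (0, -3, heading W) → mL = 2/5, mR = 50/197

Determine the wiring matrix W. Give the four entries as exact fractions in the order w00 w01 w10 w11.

0 1/2 1/2 0

obs A: pose=(8,1,S) → sL=100/41, sR=20/13, mL=10/13, mR=50/41
obs B: pose=(0,-3,W) → sL=100/197, sR=4/5, mL=2/5, mR=50/197
sensor matrix S = [[100/41, 20/13], [100/197, 4/5]]; det S = 122880/105001
solve [mL_A; mL_B] = S·[w00; w01] and [mR_A; mR_B] = S·[w10; w11]:
  w00 = 0, w01 = 1/2, w10 = 1/2, w11 = 0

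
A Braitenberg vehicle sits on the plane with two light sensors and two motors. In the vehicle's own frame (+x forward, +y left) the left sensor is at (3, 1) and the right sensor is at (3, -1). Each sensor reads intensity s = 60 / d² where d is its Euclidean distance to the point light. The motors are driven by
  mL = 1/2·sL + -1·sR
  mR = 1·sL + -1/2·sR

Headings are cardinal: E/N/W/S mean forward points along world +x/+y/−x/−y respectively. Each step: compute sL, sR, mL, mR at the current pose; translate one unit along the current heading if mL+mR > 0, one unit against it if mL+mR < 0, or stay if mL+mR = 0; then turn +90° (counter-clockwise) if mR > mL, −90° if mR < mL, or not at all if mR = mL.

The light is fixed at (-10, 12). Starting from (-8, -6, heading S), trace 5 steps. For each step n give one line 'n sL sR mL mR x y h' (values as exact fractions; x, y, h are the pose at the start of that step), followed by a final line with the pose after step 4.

0 2/15 30/221 -229/3315 217/3315 -8 -6 S
1 60/281 60/349 -6390/98069 12510/98069 -8 -5 E
2 3/10 15/53 -141/1060 42/265 -7 -5 N
3 60/289 4/15 -706/4335 322/4335 -7 -4 W
4 30/193 6/37 -603/7141 531/7141 -6 -4 S
final -6 -3 E

n=0: pose=(-8,-6,S); sL=2/15, sR=30/221; mL=-229/3315, mR=217/3315; mL+mR=-4/1105 → advance -1; mR−mL=446/3315 → turn +1·90°
n=1: pose=(-8,-5,E); sL=60/281, sR=60/349; mL=-6390/98069, mR=12510/98069; mL+mR=6120/98069 → advance +1; mR−mL=18900/98069 → turn +1·90°
n=2: pose=(-7,-5,N); sL=3/10, sR=15/53; mL=-141/1060, mR=42/265; mL+mR=27/1060 → advance +1; mR−mL=309/1060 → turn +1·90°
n=3: pose=(-7,-4,W); sL=60/289, sR=4/15; mL=-706/4335, mR=322/4335; mL+mR=-128/1445 → advance -1; mR−mL=1028/4335 → turn +1·90°
n=4: pose=(-6,-4,S); sL=30/193, sR=6/37; mL=-603/7141, mR=531/7141; mL+mR=-72/7141 → advance -1; mR−mL=1134/7141 → turn +1·90°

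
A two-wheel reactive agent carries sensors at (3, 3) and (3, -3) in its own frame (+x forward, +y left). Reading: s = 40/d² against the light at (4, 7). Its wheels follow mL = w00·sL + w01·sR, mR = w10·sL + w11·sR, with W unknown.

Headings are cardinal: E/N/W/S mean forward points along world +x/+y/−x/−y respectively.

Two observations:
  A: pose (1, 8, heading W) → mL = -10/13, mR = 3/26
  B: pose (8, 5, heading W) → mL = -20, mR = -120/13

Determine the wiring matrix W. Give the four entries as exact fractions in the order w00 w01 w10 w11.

0 -1 1/2 -1/2

obs A: pose=(1,8,W) → sL=1, sR=10/13, mL=-10/13, mR=3/26
obs B: pose=(8,5,W) → sL=20/13, sR=20, mL=-20, mR=-120/13
sensor matrix S = [[1, 10/13], [20/13, 20]]; det S = 3180/169
solve [mL_A; mL_B] = S·[w00; w01] and [mR_A; mR_B] = S·[w10; w11]:
  w00 = 0, w01 = -1, w10 = 1/2, w11 = -1/2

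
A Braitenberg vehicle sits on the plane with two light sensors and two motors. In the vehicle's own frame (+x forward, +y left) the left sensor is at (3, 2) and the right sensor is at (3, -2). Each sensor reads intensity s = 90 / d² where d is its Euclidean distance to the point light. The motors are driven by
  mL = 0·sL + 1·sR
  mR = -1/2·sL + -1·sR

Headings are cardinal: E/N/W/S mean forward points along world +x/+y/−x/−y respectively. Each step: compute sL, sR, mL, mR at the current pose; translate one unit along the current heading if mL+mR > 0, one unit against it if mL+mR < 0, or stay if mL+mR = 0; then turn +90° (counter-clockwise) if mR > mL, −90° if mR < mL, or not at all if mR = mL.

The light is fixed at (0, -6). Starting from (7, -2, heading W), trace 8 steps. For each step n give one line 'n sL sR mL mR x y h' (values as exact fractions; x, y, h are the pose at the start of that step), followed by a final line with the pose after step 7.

0 9/2 45/26 45/26 -207/52 7 -2 W
1 18/17 90/149 90/149 -2871/2533 8 -2 N
2 45/73 45/61 45/61 -9315/8906 8 -3 E
3 10/9 18/5 18/5 -187/45 7 -3 S
4 9/2 45/26 45/26 -207/52 7 -2 W
5 18/17 90/149 90/149 -2871/2533 8 -2 N
6 45/73 45/61 45/61 -9315/8906 8 -3 E
7 10/9 18/5 18/5 -187/45 7 -3 S
final 7 -2 W

n=0: pose=(7,-2,W); sL=9/2, sR=45/26; mL=45/26, mR=-207/52; mL+mR=-9/4 → advance -1; mR−mL=-297/52 → turn -1·90°
n=1: pose=(8,-2,N); sL=18/17, sR=90/149; mL=90/149, mR=-2871/2533; mL+mR=-9/17 → advance -1; mR−mL=-4401/2533 → turn -1·90°
n=2: pose=(8,-3,E); sL=45/73, sR=45/61; mL=45/61, mR=-9315/8906; mL+mR=-45/146 → advance -1; mR−mL=-15885/8906 → turn -1·90°
n=3: pose=(7,-3,S); sL=10/9, sR=18/5; mL=18/5, mR=-187/45; mL+mR=-5/9 → advance -1; mR−mL=-349/45 → turn -1·90°
n=4: pose=(7,-2,W); sL=9/2, sR=45/26; mL=45/26, mR=-207/52; mL+mR=-9/4 → advance -1; mR−mL=-297/52 → turn -1·90°
n=5: pose=(8,-2,N); sL=18/17, sR=90/149; mL=90/149, mR=-2871/2533; mL+mR=-9/17 → advance -1; mR−mL=-4401/2533 → turn -1·90°
n=6: pose=(8,-3,E); sL=45/73, sR=45/61; mL=45/61, mR=-9315/8906; mL+mR=-45/146 → advance -1; mR−mL=-15885/8906 → turn -1·90°
n=7: pose=(7,-3,S); sL=10/9, sR=18/5; mL=18/5, mR=-187/45; mL+mR=-5/9 → advance -1; mR−mL=-349/45 → turn -1·90°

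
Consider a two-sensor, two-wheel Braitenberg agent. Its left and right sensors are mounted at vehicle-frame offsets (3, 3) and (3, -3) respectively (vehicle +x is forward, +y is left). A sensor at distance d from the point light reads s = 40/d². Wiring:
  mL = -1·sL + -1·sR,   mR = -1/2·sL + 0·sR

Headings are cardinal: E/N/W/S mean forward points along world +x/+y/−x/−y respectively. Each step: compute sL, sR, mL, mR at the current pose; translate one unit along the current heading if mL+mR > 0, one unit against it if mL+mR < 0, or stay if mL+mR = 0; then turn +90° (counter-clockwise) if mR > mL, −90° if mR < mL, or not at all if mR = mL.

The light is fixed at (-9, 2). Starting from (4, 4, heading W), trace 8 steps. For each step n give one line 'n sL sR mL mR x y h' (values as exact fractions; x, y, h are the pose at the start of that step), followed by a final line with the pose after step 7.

n=0: pose=(4,4,W); sL=40/101, sR=8/25; mL=-1808/2525, mR=-20/101; mL+mR=-2308/2525 → advance -1; mR−mL=1308/2525 → turn +1·90°
n=1: pose=(5,4,S); sL=4/29, sR=20/61; mL=-824/1769, mR=-2/29; mL+mR=-946/1769 → advance -1; mR−mL=702/1769 → turn +1·90°
n=2: pose=(5,5,E); sL=8/65, sR=40/289; mL=-4912/18785, mR=-4/65; mL+mR=-6068/18785 → advance -1; mR−mL=3756/18785 → turn +1·90°
n=3: pose=(4,5,N); sL=5/17, sR=10/73; mL=-535/1241, mR=-5/34; mL+mR=-1435/2482 → advance -1; mR−mL=705/2482 → turn +1·90°
n=4: pose=(4,4,W); sL=40/101, sR=8/25; mL=-1808/2525, mR=-20/101; mL+mR=-2308/2525 → advance -1; mR−mL=1308/2525 → turn +1·90°
n=5: pose=(5,4,S); sL=4/29, sR=20/61; mL=-824/1769, mR=-2/29; mL+mR=-946/1769 → advance -1; mR−mL=702/1769 → turn +1·90°
n=6: pose=(5,5,E); sL=8/65, sR=40/289; mL=-4912/18785, mR=-4/65; mL+mR=-6068/18785 → advance -1; mR−mL=3756/18785 → turn +1·90°
n=7: pose=(4,5,N); sL=5/17, sR=10/73; mL=-535/1241, mR=-5/34; mL+mR=-1435/2482 → advance -1; mR−mL=705/2482 → turn +1·90°

0 40/101 8/25 -1808/2525 -20/101 4 4 W
1 4/29 20/61 -824/1769 -2/29 5 4 S
2 8/65 40/289 -4912/18785 -4/65 5 5 E
3 5/17 10/73 -535/1241 -5/34 4 5 N
4 40/101 8/25 -1808/2525 -20/101 4 4 W
5 4/29 20/61 -824/1769 -2/29 5 4 S
6 8/65 40/289 -4912/18785 -4/65 5 5 E
7 5/17 10/73 -535/1241 -5/34 4 5 N
final 4 4 W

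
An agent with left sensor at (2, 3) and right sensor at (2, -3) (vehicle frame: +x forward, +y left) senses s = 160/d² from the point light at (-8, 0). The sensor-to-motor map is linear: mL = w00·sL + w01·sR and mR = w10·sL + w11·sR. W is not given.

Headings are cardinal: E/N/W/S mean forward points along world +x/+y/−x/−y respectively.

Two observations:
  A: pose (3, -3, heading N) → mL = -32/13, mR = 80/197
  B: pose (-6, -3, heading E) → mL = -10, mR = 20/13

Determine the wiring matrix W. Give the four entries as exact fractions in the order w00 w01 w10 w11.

obs A: pose=(3,-3,N) → sL=32/13, sR=160/197, mL=-32/13, mR=80/197
obs B: pose=(-6,-3,E) → sL=10, sR=40/13, mL=-10, mR=20/13
sensor matrix S = [[32/13, 160/197], [10, 40/13]]; det S = -18240/33293
solve [mL_A; mL_B] = S·[w00; w01] and [mR_A; mR_B] = S·[w10; w11]:
  w00 = -1, w01 = 0, w10 = 0, w11 = 1/2

-1 0 0 1/2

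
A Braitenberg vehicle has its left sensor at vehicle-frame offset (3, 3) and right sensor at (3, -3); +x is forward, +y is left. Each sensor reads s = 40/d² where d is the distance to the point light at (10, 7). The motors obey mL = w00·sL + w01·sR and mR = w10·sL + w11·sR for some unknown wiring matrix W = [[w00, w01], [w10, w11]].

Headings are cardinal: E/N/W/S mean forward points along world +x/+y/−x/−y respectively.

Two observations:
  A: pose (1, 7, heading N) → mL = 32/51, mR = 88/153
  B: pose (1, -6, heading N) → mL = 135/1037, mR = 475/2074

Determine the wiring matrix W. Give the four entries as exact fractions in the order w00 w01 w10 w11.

-1 1 1/2 1/2

obs A: pose=(1,7,N) → sL=40/153, sR=8/9, mL=32/51, mR=88/153
obs B: pose=(1,-6,N) → sL=10/61, sR=5/17, mL=135/1037, mR=475/2074
sensor matrix S = [[40/153, 8/9], [10/61, 5/17]]; det S = -3640/52887
solve [mL_A; mL_B] = S·[w00; w01] and [mR_A; mR_B] = S·[w10; w11]:
  w00 = -1, w01 = 1, w10 = 1/2, w11 = 1/2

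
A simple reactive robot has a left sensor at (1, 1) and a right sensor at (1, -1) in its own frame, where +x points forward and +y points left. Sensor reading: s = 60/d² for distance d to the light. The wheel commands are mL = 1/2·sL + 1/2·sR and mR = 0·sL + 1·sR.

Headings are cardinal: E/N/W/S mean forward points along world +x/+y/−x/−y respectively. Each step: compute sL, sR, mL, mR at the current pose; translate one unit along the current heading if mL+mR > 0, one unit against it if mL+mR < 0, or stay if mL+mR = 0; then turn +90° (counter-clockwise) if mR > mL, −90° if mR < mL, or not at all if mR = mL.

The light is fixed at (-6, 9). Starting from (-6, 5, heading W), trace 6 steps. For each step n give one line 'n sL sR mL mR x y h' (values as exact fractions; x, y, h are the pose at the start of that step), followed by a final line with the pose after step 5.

n=0: pose=(-6,5,W); sL=30/13, sR=6; mL=54/13, mR=6; mL+mR=132/13 → advance +1; mR−mL=24/13 → turn +1·90°
n=1: pose=(-7,5,S); sL=12/5, sR=60/29; mL=324/145, mR=60/29; mL+mR=624/145 → advance +1; mR−mL=-24/145 → turn -1·90°
n=2: pose=(-7,4,W); sL=3/2, sR=3; mL=9/4, mR=3; mL+mR=21/4 → advance +1; mR−mL=3/4 → turn +1·90°
n=3: pose=(-8,4,S); sL=60/37, sR=4/3; mL=164/111, mR=4/3; mL+mR=104/37 → advance +1; mR−mL=-16/111 → turn -1·90°
n=4: pose=(-8,3,W); sL=30/29, sR=30/17; mL=690/493, mR=30/17; mL+mR=1560/493 → advance +1; mR−mL=180/493 → turn +1·90°
n=5: pose=(-9,3,S); sL=60/53, sR=12/13; mL=708/689, mR=12/13; mL+mR=1344/689 → advance +1; mR−mL=-72/689 → turn -1·90°

0 30/13 6 54/13 6 -6 5 W
1 12/5 60/29 324/145 60/29 -7 5 S
2 3/2 3 9/4 3 -7 4 W
3 60/37 4/3 164/111 4/3 -8 4 S
4 30/29 30/17 690/493 30/17 -8 3 W
5 60/53 12/13 708/689 12/13 -9 3 S
final -9 2 W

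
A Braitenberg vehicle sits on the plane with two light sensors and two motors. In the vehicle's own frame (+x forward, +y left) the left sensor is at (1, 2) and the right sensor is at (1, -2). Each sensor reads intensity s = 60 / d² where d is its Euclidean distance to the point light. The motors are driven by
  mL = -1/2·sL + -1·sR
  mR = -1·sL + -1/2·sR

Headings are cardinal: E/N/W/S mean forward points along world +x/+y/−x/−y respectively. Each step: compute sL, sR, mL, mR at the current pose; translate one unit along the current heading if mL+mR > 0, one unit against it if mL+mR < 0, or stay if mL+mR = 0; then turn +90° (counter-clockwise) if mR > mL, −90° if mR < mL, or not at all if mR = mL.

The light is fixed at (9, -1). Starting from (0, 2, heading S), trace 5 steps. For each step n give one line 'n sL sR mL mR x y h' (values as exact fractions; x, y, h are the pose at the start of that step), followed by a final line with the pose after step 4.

0 60/53 12/25 -1386/1325 -1818/1325 0 2 S
1 15/26 15/34 -645/884 -705/884 0 3 W
2 12/25 60/61 -1866/1525 -1482/1525 1 3 N
3 30/41 30/53 -2025/2173 -2205/2173 1 2 W
4 60/97 60/41 -7050/3977 -5370/3977 2 2 N
final 2 1 W

n=0: pose=(0,2,S); sL=60/53, sR=12/25; mL=-1386/1325, mR=-1818/1325; mL+mR=-3204/1325 → advance -1; mR−mL=-432/1325 → turn -1·90°
n=1: pose=(0,3,W); sL=15/26, sR=15/34; mL=-645/884, mR=-705/884; mL+mR=-675/442 → advance -1; mR−mL=-15/221 → turn -1·90°
n=2: pose=(1,3,N); sL=12/25, sR=60/61; mL=-1866/1525, mR=-1482/1525; mL+mR=-3348/1525 → advance -1; mR−mL=384/1525 → turn +1·90°
n=3: pose=(1,2,W); sL=30/41, sR=30/53; mL=-2025/2173, mR=-2205/2173; mL+mR=-4230/2173 → advance -1; mR−mL=-180/2173 → turn -1·90°
n=4: pose=(2,2,N); sL=60/97, sR=60/41; mL=-7050/3977, mR=-5370/3977; mL+mR=-12420/3977 → advance -1; mR−mL=1680/3977 → turn +1·90°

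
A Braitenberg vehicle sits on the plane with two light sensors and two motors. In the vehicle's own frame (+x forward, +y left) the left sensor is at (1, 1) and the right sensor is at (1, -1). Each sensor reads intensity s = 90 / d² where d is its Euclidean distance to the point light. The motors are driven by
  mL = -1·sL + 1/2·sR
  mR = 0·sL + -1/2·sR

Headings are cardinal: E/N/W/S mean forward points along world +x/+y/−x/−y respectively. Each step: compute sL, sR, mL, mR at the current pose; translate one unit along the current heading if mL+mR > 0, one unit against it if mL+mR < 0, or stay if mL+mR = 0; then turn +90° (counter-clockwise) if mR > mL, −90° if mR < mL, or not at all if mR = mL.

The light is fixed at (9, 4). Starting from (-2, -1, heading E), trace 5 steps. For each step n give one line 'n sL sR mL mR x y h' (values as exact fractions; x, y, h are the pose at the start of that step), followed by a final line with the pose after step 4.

0 45/58 45/68 -1755/3944 -45/136 -2 -1 E
1 18/37 90/137 -801/5069 -45/137 -3 -1 N
2 45/73 9/17 -873/2482 -9/34 -3 -2 E
3 90/221 90/169 -405/2873 -45/169 -4 -2 N
4 1/2 45/104 -59/208 -45/208 -4 -3 E
final -5 -3 N

n=0: pose=(-2,-1,E); sL=45/58, sR=45/68; mL=-1755/3944, mR=-45/136; mL+mR=-45/58 → advance -1; mR−mL=225/1972 → turn +1·90°
n=1: pose=(-3,-1,N); sL=18/37, sR=90/137; mL=-801/5069, mR=-45/137; mL+mR=-18/37 → advance -1; mR−mL=-864/5069 → turn -1·90°
n=2: pose=(-3,-2,E); sL=45/73, sR=9/17; mL=-873/2482, mR=-9/34; mL+mR=-45/73 → advance -1; mR−mL=108/1241 → turn +1·90°
n=3: pose=(-4,-2,N); sL=90/221, sR=90/169; mL=-405/2873, mR=-45/169; mL+mR=-90/221 → advance -1; mR−mL=-360/2873 → turn -1·90°
n=4: pose=(-4,-3,E); sL=1/2, sR=45/104; mL=-59/208, mR=-45/208; mL+mR=-1/2 → advance -1; mR−mL=7/104 → turn +1·90°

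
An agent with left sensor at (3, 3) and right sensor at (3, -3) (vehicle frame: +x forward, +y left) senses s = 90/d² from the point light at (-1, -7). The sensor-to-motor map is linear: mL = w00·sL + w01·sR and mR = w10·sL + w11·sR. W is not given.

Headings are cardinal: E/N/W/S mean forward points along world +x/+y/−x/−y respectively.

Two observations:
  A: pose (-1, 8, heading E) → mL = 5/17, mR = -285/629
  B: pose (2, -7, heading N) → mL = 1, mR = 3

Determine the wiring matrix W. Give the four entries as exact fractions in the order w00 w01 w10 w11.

obs A: pose=(-1,8,E) → sL=10/37, sR=10/17, mL=5/17, mR=-285/629
obs B: pose=(2,-7,N) → sL=10, sR=2, mL=1, mR=3
sensor matrix S = [[10/37, 10/17], [10, 2]]; det S = -3360/629
solve [mL_A; mL_B] = S·[w00; w01] and [mR_A; mR_B] = S·[w10; w11]:
  w00 = 0, w01 = 1/2, w10 = 1/2, w11 = -1

0 1/2 1/2 -1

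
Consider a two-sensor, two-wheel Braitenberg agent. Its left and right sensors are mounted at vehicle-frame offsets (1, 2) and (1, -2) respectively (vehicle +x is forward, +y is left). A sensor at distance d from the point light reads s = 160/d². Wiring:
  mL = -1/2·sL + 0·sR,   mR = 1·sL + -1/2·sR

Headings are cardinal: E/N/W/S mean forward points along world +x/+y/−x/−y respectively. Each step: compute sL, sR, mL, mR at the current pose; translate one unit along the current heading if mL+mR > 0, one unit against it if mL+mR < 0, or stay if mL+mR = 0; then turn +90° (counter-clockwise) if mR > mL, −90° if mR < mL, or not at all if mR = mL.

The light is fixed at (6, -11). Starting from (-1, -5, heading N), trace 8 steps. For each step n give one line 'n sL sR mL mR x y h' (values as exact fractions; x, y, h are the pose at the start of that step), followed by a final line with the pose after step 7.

n=0: pose=(-1,-5,N); sL=16/13, sR=80/37; mL=-8/13, mR=72/481; mL+mR=-224/481 → advance -1; mR−mL=368/481 → turn +1·90°
n=1: pose=(-1,-6,W); sL=160/73, sR=160/113; mL=-80/73, mR=12240/8249; mL+mR=3200/8249 → advance +1; mR−mL=21280/8249 → turn +1·90°
n=2: pose=(-2,-6,S); sL=40/13, sR=40/29; mL=-20/13, mR=900/377; mL+mR=320/377 → advance +1; mR−mL=1480/377 → turn +1·90°
n=3: pose=(-2,-7,E); sL=32/17, sR=160/53; mL=-16/17, mR=336/901; mL+mR=-512/901 → advance -1; mR−mL=1184/901 → turn +1·90°
n=4: pose=(-3,-7,N); sL=80/73, sR=80/37; mL=-40/73, mR=40/2701; mL+mR=-1440/2701 → advance -1; mR−mL=1520/2701 → turn +1·90°
n=5: pose=(-3,-8,W); sL=160/101, sR=32/25; mL=-80/101, mR=2384/2525; mL+mR=384/2525 → advance +1; mR−mL=4384/2525 → turn +1·90°
n=6: pose=(-4,-8,S); sL=40/17, sR=40/37; mL=-20/17, mR=1140/629; mL+mR=400/629 → advance +1; mR−mL=1880/629 → turn +1·90°
n=7: pose=(-4,-9,E); sL=160/97, sR=160/81; mL=-80/97, mR=5200/7857; mL+mR=-1280/7857 → advance -1; mR−mL=11680/7857 → turn +1·90°

0 16/13 80/37 -8/13 72/481 -1 -5 N
1 160/73 160/113 -80/73 12240/8249 -1 -6 W
2 40/13 40/29 -20/13 900/377 -2 -6 S
3 32/17 160/53 -16/17 336/901 -2 -7 E
4 80/73 80/37 -40/73 40/2701 -3 -7 N
5 160/101 32/25 -80/101 2384/2525 -3 -8 W
6 40/17 40/37 -20/17 1140/629 -4 -8 S
7 160/97 160/81 -80/97 5200/7857 -4 -9 E
final -5 -9 N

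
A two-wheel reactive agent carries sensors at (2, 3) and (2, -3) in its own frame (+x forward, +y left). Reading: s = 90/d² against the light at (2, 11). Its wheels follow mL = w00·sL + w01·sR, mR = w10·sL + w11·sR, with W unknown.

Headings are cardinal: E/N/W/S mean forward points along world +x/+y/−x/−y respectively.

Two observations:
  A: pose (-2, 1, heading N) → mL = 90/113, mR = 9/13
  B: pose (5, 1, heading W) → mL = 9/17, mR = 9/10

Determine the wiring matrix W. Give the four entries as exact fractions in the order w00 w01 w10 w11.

obs A: pose=(-2,1,N) → sL=90/113, sR=18/13, mL=90/113, mR=9/13
obs B: pose=(5,1,W) → sL=9/17, sR=9/5, mL=9/17, mR=9/10
sensor matrix S = [[90/113, 18/13], [9/17, 9/5]]; det S = 17496/24973
solve [mL_A; mL_B] = S·[w00; w01] and [mR_A; mR_B] = S·[w10; w11]:
  w00 = 1, w01 = 0, w10 = 0, w11 = 1/2

1 0 0 1/2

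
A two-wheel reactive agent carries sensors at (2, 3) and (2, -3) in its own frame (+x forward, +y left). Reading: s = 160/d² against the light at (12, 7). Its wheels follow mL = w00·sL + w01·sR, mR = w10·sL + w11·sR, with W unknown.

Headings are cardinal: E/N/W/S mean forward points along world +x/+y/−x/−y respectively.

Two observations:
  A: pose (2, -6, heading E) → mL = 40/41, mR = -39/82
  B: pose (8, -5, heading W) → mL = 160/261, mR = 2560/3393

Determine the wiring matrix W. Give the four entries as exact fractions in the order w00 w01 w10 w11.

obs A: pose=(2,-6,E) → sL=40/41, sR=1/2, mL=40/41, mR=-39/82
obs B: pose=(8,-5,W) → sL=160/261, sR=160/117, mL=160/261, mR=2560/3393
sensor matrix S = [[40/41, 1/2], [160/261, 160/117]]; det S = 142960/139113
solve [mL_A; mL_B] = S·[w00; w01] and [mR_A; mR_B] = S·[w10; w11]:
  w00 = 1, w01 = 0, w10 = -1, w11 = 1

1 0 -1 1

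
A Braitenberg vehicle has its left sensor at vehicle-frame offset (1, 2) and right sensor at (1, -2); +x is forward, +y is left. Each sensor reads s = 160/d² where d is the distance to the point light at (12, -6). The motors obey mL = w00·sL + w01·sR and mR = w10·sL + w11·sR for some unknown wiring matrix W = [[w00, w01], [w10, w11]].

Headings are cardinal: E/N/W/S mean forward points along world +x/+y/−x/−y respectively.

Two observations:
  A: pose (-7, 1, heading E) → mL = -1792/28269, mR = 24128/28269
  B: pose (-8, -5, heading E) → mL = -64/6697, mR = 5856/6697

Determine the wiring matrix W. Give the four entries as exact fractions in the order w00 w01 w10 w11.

1 -1 1 1

obs A: pose=(-7,1,E) → sL=32/81, sR=160/349, mL=-1792/28269, mR=24128/28269
obs B: pose=(-8,-5,E) → sL=16/37, sR=80/181, mL=-64/6697, mR=5856/6697
sensor matrix S = [[32/81, 160/349], [16/37, 80/181]]; det S = -4474880/189317493
solve [mL_A; mL_B] = S·[w00; w01] and [mR_A; mR_B] = S·[w10; w11]:
  w00 = 1, w01 = -1, w10 = 1, w11 = 1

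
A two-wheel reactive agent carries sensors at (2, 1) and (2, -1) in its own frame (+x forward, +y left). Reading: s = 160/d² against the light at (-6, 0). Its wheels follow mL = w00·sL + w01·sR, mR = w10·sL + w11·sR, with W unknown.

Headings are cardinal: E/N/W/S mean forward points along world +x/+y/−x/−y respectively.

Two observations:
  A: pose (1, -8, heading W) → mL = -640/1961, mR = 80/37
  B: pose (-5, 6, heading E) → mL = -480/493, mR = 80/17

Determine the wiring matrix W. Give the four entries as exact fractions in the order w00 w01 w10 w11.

obs A: pose=(1,-8,W) → sL=80/53, sR=80/37, mL=-640/1961, mR=80/37
obs B: pose=(-5,6,E) → sL=80/29, sR=80/17, mL=-480/493, mR=80/17
sensor matrix S = [[80/53, 80/37], [80/29, 80/17]]; det S = 1100800/966773
solve [mL_A; mL_B] = S·[w00; w01] and [mR_A; mR_B] = S·[w10; w11]:
  w00 = 1/2, w01 = -1/2, w10 = 0, w11 = 1

1/2 -1/2 0 1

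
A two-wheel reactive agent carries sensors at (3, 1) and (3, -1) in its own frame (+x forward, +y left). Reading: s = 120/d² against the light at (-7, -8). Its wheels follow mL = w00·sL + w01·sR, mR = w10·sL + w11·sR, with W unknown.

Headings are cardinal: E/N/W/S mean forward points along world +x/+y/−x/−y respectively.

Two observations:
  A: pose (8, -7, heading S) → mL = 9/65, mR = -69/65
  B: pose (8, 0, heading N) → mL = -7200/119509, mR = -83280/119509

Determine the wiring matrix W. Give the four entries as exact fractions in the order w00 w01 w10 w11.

obs A: pose=(8,-7,S) → sL=6/13, sR=3/5, mL=9/65, mR=-69/65
obs B: pose=(8,0,N) → sL=120/317, sR=120/377, mL=-7200/119509, mR=-83280/119509
sensor matrix S = [[6/13, 3/5], [120/317, 120/377]]; det S = -124632/1553617
solve [mL_A; mL_B] = S·[w00; w01] and [mR_A; mR_B] = S·[w10; w11]:
  w00 = -1, w01 = 1, w10 = -1, w11 = -1

-1 1 -1 -1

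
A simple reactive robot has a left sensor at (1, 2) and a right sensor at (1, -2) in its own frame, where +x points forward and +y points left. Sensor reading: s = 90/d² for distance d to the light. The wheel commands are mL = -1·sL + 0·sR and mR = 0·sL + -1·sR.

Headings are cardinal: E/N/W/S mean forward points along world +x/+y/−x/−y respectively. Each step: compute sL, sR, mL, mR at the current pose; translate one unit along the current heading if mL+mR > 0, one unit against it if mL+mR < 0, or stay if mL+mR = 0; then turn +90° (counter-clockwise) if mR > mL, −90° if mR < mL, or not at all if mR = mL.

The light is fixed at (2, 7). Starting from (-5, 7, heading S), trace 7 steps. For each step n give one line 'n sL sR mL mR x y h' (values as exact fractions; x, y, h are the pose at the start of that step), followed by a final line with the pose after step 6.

n=0: pose=(-5,7,S); sL=45/13, sR=45/41; mL=-45/13, mR=-45/41; mL+mR=-2430/533 → advance -1; mR−mL=1260/533 → turn +1·90°
n=1: pose=(-5,8,E); sL=2, sR=90/37; mL=-2, mR=-90/37; mL+mR=-164/37 → advance -1; mR−mL=-16/37 → turn -1·90°
n=2: pose=(-6,8,S); sL=5/2, sR=9/10; mL=-5/2, mR=-9/10; mL+mR=-17/5 → advance -1; mR−mL=8/5 → turn +1·90°
n=3: pose=(-6,9,E); sL=18/13, sR=90/49; mL=-18/13, mR=-90/49; mL+mR=-2052/637 → advance -1; mR−mL=-288/637 → turn -1·90°
n=4: pose=(-7,9,S); sL=9/5, sR=45/61; mL=-9/5, mR=-45/61; mL+mR=-774/305 → advance -1; mR−mL=324/305 → turn +1·90°
n=5: pose=(-7,10,E); sL=90/89, sR=18/13; mL=-90/89, mR=-18/13; mL+mR=-2772/1157 → advance -1; mR−mL=-432/1157 → turn -1·90°
n=6: pose=(-8,10,S); sL=45/34, sR=45/74; mL=-45/34, mR=-45/74; mL+mR=-1215/629 → advance -1; mR−mL=450/629 → turn +1·90°

0 45/13 45/41 -45/13 -45/41 -5 7 S
1 2 90/37 -2 -90/37 -5 8 E
2 5/2 9/10 -5/2 -9/10 -6 8 S
3 18/13 90/49 -18/13 -90/49 -6 9 E
4 9/5 45/61 -9/5 -45/61 -7 9 S
5 90/89 18/13 -90/89 -18/13 -7 10 E
6 45/34 45/74 -45/34 -45/74 -8 10 S
final -8 11 E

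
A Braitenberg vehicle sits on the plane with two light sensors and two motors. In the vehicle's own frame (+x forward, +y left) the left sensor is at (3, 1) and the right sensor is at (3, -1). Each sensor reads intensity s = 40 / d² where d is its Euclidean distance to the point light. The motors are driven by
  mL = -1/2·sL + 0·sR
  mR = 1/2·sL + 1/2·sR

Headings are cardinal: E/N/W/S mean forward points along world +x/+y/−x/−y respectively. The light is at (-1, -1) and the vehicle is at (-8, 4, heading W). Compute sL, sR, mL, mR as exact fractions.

10/29 5/17 -5/29 315/986

left sensor world pos  = (-11, 3); dL² = 116
right sensor world pos = (-11, 5); dR² = 136
sL = 40/116 = 10/29
sR = 40/136 = 5/17
mL = -1/2·sL + 0·sR = -5/29
mR = 1/2·sL + 1/2·sR = 315/986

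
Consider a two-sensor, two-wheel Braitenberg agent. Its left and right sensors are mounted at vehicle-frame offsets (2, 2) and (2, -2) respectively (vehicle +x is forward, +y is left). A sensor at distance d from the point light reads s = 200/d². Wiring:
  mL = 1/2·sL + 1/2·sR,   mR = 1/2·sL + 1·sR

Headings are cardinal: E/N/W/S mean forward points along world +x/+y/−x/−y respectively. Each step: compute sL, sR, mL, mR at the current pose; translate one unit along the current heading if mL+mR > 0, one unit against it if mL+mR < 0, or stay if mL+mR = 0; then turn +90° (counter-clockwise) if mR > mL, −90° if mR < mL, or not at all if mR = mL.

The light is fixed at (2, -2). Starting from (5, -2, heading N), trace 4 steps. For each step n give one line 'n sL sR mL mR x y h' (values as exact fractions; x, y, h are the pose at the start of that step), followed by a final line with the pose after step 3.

0 40 200/29 680/29 780/29 5 -2 N
1 100 20 60 70 5 -1 W
2 200/17 200 1800/17 3500/17 4 -1 S
3 10 10 10 15 4 -2 E
final 5 -2 N

n=0: pose=(5,-2,N); sL=40, sR=200/29; mL=680/29, mR=780/29; mL+mR=1460/29 → advance +1; mR−mL=100/29 → turn +1·90°
n=1: pose=(5,-1,W); sL=100, sR=20; mL=60, mR=70; mL+mR=130 → advance +1; mR−mL=10 → turn +1·90°
n=2: pose=(4,-1,S); sL=200/17, sR=200; mL=1800/17, mR=3500/17; mL+mR=5300/17 → advance +1; mR−mL=100 → turn +1·90°
n=3: pose=(4,-2,E); sL=10, sR=10; mL=10, mR=15; mL+mR=25 → advance +1; mR−mL=5 → turn +1·90°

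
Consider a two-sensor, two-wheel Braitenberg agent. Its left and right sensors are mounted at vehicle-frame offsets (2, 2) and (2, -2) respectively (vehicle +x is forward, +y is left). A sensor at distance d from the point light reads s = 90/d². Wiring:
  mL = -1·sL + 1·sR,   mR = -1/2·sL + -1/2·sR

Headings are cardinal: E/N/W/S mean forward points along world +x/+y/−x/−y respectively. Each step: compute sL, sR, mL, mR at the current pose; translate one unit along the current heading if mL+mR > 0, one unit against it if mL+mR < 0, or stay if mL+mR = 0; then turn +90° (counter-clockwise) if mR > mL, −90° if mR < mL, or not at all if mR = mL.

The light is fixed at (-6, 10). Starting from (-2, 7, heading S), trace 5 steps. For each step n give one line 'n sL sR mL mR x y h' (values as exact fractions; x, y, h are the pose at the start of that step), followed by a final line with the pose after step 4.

0 90/61 90/29 2880/1769 -4050/1769 -2 7 S
1 9/2 45/2 18 -27/2 -2 8 W
2 90 18/5 -432/5 -234/5 -3 8 N
3 45/13 45 540/13 -315/13 -3 7 W
4 90 90/17 -1440/17 -810/17 -4 7 N
final -4 6 W

n=0: pose=(-2,7,S); sL=90/61, sR=90/29; mL=2880/1769, mR=-4050/1769; mL+mR=-1170/1769 → advance -1; mR−mL=-6930/1769 → turn -1·90°
n=1: pose=(-2,8,W); sL=9/2, sR=45/2; mL=18, mR=-27/2; mL+mR=9/2 → advance +1; mR−mL=-63/2 → turn -1·90°
n=2: pose=(-3,8,N); sL=90, sR=18/5; mL=-432/5, mR=-234/5; mL+mR=-666/5 → advance -1; mR−mL=198/5 → turn +1·90°
n=3: pose=(-3,7,W); sL=45/13, sR=45; mL=540/13, mR=-315/13; mL+mR=225/13 → advance +1; mR−mL=-855/13 → turn -1·90°
n=4: pose=(-4,7,N); sL=90, sR=90/17; mL=-1440/17, mR=-810/17; mL+mR=-2250/17 → advance -1; mR−mL=630/17 → turn +1·90°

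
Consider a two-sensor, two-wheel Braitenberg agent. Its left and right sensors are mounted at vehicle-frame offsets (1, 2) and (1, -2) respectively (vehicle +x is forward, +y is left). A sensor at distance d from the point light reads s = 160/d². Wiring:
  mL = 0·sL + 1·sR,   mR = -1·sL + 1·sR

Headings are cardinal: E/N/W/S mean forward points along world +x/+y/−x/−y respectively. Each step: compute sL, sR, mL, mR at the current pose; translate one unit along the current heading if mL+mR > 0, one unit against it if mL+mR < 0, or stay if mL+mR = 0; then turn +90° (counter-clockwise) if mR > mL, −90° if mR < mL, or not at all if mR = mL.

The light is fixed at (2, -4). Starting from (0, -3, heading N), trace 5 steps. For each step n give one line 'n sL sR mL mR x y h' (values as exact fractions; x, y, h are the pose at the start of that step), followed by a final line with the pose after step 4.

0 8 40 40 32 0 -3 N
1 160/17 160 160 2560/17 0 -2 E
2 80 16 16 -64 1 -2 S
3 32 160/29 160/29 -768/29 1 -1 W
4 8 8 8 0 2 -1 N
final 2 0 E

n=0: pose=(0,-3,N); sL=8, sR=40; mL=40, mR=32; mL+mR=72 → advance +1; mR−mL=-8 → turn -1·90°
n=1: pose=(0,-2,E); sL=160/17, sR=160; mL=160, mR=2560/17; mL+mR=5280/17 → advance +1; mR−mL=-160/17 → turn -1·90°
n=2: pose=(1,-2,S); sL=80, sR=16; mL=16, mR=-64; mL+mR=-48 → advance -1; mR−mL=-80 → turn -1·90°
n=3: pose=(1,-1,W); sL=32, sR=160/29; mL=160/29, mR=-768/29; mL+mR=-608/29 → advance -1; mR−mL=-32 → turn -1·90°
n=4: pose=(2,-1,N); sL=8, sR=8; mL=8, mR=0; mL+mR=8 → advance +1; mR−mL=-8 → turn -1·90°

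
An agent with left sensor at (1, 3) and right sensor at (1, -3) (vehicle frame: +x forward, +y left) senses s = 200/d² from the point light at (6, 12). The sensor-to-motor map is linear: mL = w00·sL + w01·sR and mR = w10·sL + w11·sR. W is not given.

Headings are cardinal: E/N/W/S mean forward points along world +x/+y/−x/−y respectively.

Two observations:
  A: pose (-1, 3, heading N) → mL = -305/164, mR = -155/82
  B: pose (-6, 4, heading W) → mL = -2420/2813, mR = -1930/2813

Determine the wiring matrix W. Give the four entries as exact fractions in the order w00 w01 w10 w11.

obs A: pose=(-1,3,N) → sL=50/41, sR=5/2, mL=-305/164, mR=-155/82
obs B: pose=(-6,4,W) → sL=20/29, sR=100/97, mL=-2420/2813, mR=-1930/2813
sensor matrix S = [[50/41, 5/2], [20/29, 100/97]]; det S = -53850/115333
solve [mL_A; mL_B] = S·[w00; w01] and [mR_A; mR_B] = S·[w10; w11]:
  w00 = -1/2, w01 = -1/2, w10 = 1/2, w11 = -1

-1/2 -1/2 1/2 -1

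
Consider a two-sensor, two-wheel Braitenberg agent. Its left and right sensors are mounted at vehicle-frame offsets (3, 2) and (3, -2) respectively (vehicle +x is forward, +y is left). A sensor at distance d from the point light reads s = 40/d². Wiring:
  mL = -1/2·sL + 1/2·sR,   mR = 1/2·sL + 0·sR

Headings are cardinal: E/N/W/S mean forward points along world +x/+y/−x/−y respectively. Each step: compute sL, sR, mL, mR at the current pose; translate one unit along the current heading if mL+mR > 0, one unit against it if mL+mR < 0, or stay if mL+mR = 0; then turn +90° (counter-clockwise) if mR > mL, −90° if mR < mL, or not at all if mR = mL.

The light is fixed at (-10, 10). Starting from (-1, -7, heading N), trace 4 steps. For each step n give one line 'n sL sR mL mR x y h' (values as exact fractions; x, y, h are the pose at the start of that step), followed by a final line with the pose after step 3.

0 8/49 40/317 -288/15533 4/49 -1 -7 N
1 1/9 5/29 8/261 1/18 -1 -6 W
2 40/461 40/397 1280/183017 20/461 -2 -6 S
3 20/173 20/241 -680/41693 10/173 -2 -7 E
final -1 -7 N

n=0: pose=(-1,-7,N); sL=8/49, sR=40/317; mL=-288/15533, mR=4/49; mL+mR=20/317 → advance +1; mR−mL=1556/15533 → turn +1·90°
n=1: pose=(-1,-6,W); sL=1/9, sR=5/29; mL=8/261, mR=1/18; mL+mR=5/58 → advance +1; mR−mL=13/522 → turn +1·90°
n=2: pose=(-2,-6,S); sL=40/461, sR=40/397; mL=1280/183017, mR=20/461; mL+mR=20/397 → advance +1; mR−mL=6660/183017 → turn +1·90°
n=3: pose=(-2,-7,E); sL=20/173, sR=20/241; mL=-680/41693, mR=10/173; mL+mR=10/241 → advance +1; mR−mL=3090/41693 → turn +1·90°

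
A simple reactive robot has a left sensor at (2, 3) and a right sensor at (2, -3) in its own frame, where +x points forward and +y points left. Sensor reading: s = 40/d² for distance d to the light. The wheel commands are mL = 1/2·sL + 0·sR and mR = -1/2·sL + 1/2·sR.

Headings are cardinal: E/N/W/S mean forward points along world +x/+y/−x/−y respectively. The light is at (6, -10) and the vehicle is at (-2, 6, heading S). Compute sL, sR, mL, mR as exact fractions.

40/221 40/317 20/221 -1920/70057

left sensor world pos  = (1, 4); dL² = 221
right sensor world pos = (-5, 4); dR² = 317
sL = 40/221 = 40/221
sR = 40/317 = 40/317
mL = 1/2·sL + 0·sR = 20/221
mR = -1/2·sL + 1/2·sR = -1920/70057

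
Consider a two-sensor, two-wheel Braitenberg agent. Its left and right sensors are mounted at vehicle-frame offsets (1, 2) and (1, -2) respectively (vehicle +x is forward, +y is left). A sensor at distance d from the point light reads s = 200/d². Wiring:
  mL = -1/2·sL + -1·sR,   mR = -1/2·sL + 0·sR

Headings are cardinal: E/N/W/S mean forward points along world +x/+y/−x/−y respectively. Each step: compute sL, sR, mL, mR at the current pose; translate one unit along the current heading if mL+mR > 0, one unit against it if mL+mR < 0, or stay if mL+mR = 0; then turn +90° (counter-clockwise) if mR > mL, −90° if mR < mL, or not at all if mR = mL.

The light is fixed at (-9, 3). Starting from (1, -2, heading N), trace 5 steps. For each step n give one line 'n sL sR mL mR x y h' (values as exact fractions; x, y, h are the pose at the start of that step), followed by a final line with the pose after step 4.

n=0: pose=(1,-2,N); sL=5/2, sR=5/4; mL=-5/2, mR=-5/4; mL+mR=-15/4 → advance -1; mR−mL=5/4 → turn +1·90°
n=1: pose=(1,-3,W); sL=40/29, sR=200/97; mL=-7740/2813, mR=-20/29; mL+mR=-9680/2813 → advance -1; mR−mL=200/97 → turn +1·90°
n=2: pose=(2,-3,S); sL=100/109, sR=20/13; mL=-2830/1417, mR=-50/109; mL+mR=-3480/1417 → advance -1; mR−mL=20/13 → turn +1·90°
n=3: pose=(2,-2,E); sL=200/153, sR=200/193; mL=-49900/29529, mR=-100/153; mL+mR=-69200/29529 → advance -1; mR−mL=200/193 → turn +1·90°
n=4: pose=(1,-2,N); sL=5/2, sR=5/4; mL=-5/2, mR=-5/4; mL+mR=-15/4 → advance -1; mR−mL=5/4 → turn +1·90°

0 5/2 5/4 -5/2 -5/4 1 -2 N
1 40/29 200/97 -7740/2813 -20/29 1 -3 W
2 100/109 20/13 -2830/1417 -50/109 2 -3 S
3 200/153 200/193 -49900/29529 -100/153 2 -2 E
4 5/2 5/4 -5/2 -5/4 1 -2 N
final 1 -3 W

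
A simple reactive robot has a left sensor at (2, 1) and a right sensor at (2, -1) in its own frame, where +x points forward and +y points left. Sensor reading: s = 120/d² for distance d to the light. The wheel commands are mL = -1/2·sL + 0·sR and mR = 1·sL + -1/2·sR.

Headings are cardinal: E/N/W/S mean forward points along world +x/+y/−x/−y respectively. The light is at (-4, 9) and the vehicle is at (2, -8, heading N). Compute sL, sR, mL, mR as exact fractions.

12/25 60/137 -6/25 894/3425

left sensor world pos  = (1, -6); dL² = 250
right sensor world pos = (3, -6); dR² = 274
sL = 120/250 = 12/25
sR = 120/274 = 60/137
mL = -1/2·sL + 0·sR = -6/25
mR = 1·sL + -1/2·sR = 894/3425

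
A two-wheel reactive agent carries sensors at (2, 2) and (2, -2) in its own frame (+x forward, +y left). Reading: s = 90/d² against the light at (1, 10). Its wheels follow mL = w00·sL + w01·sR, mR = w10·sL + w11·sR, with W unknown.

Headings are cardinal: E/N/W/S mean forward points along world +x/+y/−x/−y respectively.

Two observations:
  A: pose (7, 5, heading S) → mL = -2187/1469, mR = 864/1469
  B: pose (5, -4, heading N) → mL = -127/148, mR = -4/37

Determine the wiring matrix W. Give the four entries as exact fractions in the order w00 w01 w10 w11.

obs A: pose=(7,5,S) → sL=90/113, sR=18/13, mL=-2187/1469, mR=864/1469
obs B: pose=(5,-4,N) → sL=45/74, sR=1/2, mL=-127/148, mR=-4/37
sensor matrix S = [[90/113, 18/13], [45/74, 1/2]]; det S = -24120/54353
solve [mL_A; mL_B] = S·[w00; w01] and [mR_A; mR_B] = S·[w10; w11]:
  w00 = -1, w01 = -1/2, w10 = -1, w11 = 1

-1 -1/2 -1 1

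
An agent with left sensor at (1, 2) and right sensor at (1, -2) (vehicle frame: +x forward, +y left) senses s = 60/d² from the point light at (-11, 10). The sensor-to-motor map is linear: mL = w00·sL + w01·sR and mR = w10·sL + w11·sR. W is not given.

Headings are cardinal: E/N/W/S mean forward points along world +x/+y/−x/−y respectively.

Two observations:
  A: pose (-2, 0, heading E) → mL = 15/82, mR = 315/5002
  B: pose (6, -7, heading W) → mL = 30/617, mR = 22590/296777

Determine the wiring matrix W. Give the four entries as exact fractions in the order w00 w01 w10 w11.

1/2 0 -1/2 1

obs A: pose=(-2,0,E) → sL=15/41, sR=15/61, mL=15/82, mR=315/5002
obs B: pose=(6,-7,W) → sL=60/617, sR=60/481, mL=30/617, mR=22590/296777
sensor matrix S = [[15/41, 15/61], [60/617, 60/481]]; det S = 16124400/742239277
solve [mL_A; mL_B] = S·[w00; w01] and [mR_A; mR_B] = S·[w10; w11]:
  w00 = 1/2, w01 = 0, w10 = -1/2, w11 = 1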